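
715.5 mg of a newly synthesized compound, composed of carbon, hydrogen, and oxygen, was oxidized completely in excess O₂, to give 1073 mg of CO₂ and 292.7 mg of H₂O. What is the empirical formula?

mol C = 1.073 g CO₂ ÷ 44.009 g/mol = 0.024381 mol
mol H = 2 × 0.2927 g H₂O ÷ 18.015 g/mol = 0.032495 mol
mass O = 0.7155 − (0.29284 + 0.032755) = 0.38990 g → mol O = 0.38990 ÷ 15.999 = 0.024370 mol
Divide by the smallest (0.024370 mol): C 1.000, H 1.333, O 1.000
Multiplying each by 3 gives whole numbers: C 3.00, H 4.00, O 3.00

C3H4O3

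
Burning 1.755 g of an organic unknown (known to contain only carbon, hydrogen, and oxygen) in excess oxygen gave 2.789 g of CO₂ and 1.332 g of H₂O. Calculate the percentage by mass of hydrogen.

8.49%

mol C = 2.789 g CO₂ ÷ 44.009 g/mol = 0.063373 mol
mol H = 2 × 1.332 g H₂O ÷ 18.015 g/mol = 0.14788 mol
mass O = 1.755 − (0.76118 + 0.14906) = 0.84476 g → mol O = 0.84476 ÷ 15.999 = 0.052801 mol
mass % H = 0.14906 g ÷ 1.755 g × 100%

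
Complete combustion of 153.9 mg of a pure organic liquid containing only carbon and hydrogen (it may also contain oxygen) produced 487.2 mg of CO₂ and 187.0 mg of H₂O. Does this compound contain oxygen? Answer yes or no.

mol C = 0.4872 g CO₂ ÷ 44.009 g/mol = 0.011070 mol
mol H = 2 × 0.1870 g H₂O ÷ 18.015 g/mol = 0.020760 mol
C and H together account for 0.15389 g — essentially the entire 0.1539 g sample — so the compound contains no oxygen.

no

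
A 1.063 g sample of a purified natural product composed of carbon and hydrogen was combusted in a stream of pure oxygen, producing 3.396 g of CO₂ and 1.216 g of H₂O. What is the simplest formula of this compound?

mol C = 3.396 g CO₂ ÷ 44.009 g/mol = 0.077166 mol
mol H = 2 × 1.216 g H₂O ÷ 18.015 g/mol = 0.13500 mol
Divide by the smallest (0.077166 mol): C 1.000, H 1.749
Multiplying each by 4 gives whole numbers: C 4.00, H 7.00

C4H7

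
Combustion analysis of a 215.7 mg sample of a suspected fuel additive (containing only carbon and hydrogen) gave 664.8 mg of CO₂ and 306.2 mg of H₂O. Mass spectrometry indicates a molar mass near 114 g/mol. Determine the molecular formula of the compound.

C8H18

mol C = 0.6648 g CO₂ ÷ 44.009 g/mol = 0.015106 mol
mol H = 2 × 0.3062 g H₂O ÷ 18.015 g/mol = 0.033994 mol
Divide by the smallest (0.015106 mol): C 1.000, H 2.250
Multiplying each by 4 gives whole numbers: C 4.00, H 9.00
Empirical formula: C4H9
Empirical-formula mass = 57.12 g/mol; 114 ÷ 57.12 ≈ 2, so the molecular formula is C8H18.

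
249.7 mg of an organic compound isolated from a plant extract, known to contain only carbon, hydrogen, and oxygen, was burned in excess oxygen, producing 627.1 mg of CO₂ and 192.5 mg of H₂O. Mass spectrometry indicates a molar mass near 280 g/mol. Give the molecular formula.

C16H24O4

mol C = 0.6271 g CO₂ ÷ 44.009 g/mol = 0.014249 mol
mol H = 2 × 0.1925 g H₂O ÷ 18.015 g/mol = 0.021371 mol
mass O = 0.2497 − (0.17115 + 0.021542) = 0.057009 g → mol O = 0.057009 ÷ 15.999 = 0.0035633 mol
Divide by the smallest (0.0035633 mol): C 3.999, H 5.998, O 1.000
Empirical formula: C4H6O
Empirical-formula mass = 70.09 g/mol; 280 ÷ 70.09 ≈ 4, so the molecular formula is C16H24O4.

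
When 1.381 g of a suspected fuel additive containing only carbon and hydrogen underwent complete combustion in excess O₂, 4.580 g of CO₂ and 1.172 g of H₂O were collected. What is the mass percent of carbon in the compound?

mol C = 4.580 g CO₂ ÷ 44.009 g/mol = 0.10407 mol
mol H = 2 × 1.172 g H₂O ÷ 18.015 g/mol = 0.13011 mol
mass % C = 1.2500 g ÷ 1.381 g × 100%

90.51%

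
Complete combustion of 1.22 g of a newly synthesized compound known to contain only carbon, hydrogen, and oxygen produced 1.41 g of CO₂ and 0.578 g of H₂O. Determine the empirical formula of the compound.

mol C = 1.41 g CO₂ ÷ 44.009 g/mol = 0.03204 mol
mol H = 2 × 0.578 g H₂O ÷ 18.015 g/mol = 0.06417 mol
mass O = 1.22 − (0.3848 + 0.06468) = 0.7705 g → mol O = 0.7705 ÷ 15.999 = 0.04816 mol
Divide by the smallest (0.03204 mol): C 1.000, H 2.003, O 1.503
Multiplying each by 2 gives whole numbers: C 2.00, H 4.01, O 3.01

C2H4O3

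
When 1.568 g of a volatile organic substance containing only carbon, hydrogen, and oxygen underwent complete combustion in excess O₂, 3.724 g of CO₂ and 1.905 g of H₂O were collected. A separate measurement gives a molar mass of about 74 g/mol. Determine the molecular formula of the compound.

mol C = 3.724 g CO₂ ÷ 44.009 g/mol = 0.084619 mol
mol H = 2 × 1.905 g H₂O ÷ 18.015 g/mol = 0.21149 mol
mass O = 1.568 − (1.0164 + 0.21318) = 0.33846 g → mol O = 0.33846 ÷ 15.999 = 0.021155 mol
Divide by the smallest (0.021155 mol): C 4.000, H 9.997, O 1.000
Empirical formula: C4H10O
Empirical-formula mass = 74.12 g/mol; 74 ÷ 74.12 ≈ 1, so the molecular formula is C4H10O.

C4H10O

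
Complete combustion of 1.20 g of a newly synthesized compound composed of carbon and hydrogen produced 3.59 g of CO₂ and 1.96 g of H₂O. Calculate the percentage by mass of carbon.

81.6%

mol C = 3.59 g CO₂ ÷ 44.009 g/mol = 0.08157 mol
mol H = 2 × 1.96 g H₂O ÷ 18.015 g/mol = 0.2176 mol
mass % C = 0.9798 g ÷ 1.20 g × 100%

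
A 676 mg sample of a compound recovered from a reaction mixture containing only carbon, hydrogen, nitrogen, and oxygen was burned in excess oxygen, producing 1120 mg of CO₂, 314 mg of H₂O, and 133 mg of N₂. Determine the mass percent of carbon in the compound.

mol C = 1.12 g CO₂ ÷ 44.009 g/mol = 0.02545 mol
mol H = 2 × 0.314 g H₂O ÷ 18.015 g/mol = 0.03486 mol
mol N = 2 × 0.133 g N₂ ÷ 28.014 g/mol = 0.009495 mol
mass O = 0.676 − (0.3057 + 0.03514 + 0.1330) = 0.2022 g → mol O = 0.2022 ÷ 15.999 = 0.01264 mol
mass % C = 0.3057 g ÷ 0.676 g × 100%

45.2%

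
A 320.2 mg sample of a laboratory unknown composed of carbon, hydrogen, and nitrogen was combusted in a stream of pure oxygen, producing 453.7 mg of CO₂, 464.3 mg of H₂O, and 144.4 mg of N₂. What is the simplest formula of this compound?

mol C = 0.4537 g CO₂ ÷ 44.009 g/mol = 0.010309 mol
mol H = 2 × 0.4643 g H₂O ÷ 18.015 g/mol = 0.051546 mol
mol N = 2 × 0.1444 g N₂ ÷ 28.014 g/mol = 0.010309 mol
Divide by the smallest (0.010309 mol): C 1.000, H 5.000, N 1.000

CH5N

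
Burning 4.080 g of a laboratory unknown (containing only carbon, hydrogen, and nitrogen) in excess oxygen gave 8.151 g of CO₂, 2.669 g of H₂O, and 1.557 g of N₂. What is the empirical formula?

mol C = 8.151 g CO₂ ÷ 44.009 g/mol = 0.18521 mol
mol H = 2 × 2.669 g H₂O ÷ 18.015 g/mol = 0.29631 mol
mol N = 2 × 1.557 g N₂ ÷ 28.014 g/mol = 0.11116 mol
Divide by the smallest (0.11116 mol): C 1.666, H 2.666, N 1.000
Multiplying each by 3 gives whole numbers: C 5.00, H 8.00, N 3.00

C5H8N3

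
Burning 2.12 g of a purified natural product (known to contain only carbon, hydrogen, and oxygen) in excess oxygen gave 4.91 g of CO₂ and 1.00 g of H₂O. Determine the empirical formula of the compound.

mol C = 4.91 g CO₂ ÷ 44.009 g/mol = 0.1116 mol
mol H = 2 × 1.00 g H₂O ÷ 18.015 g/mol = 0.1110 mol
mass O = 2.12 − (1.340 + 0.1119) = 0.6680 g → mol O = 0.6680 ÷ 15.999 = 0.04176 mol
Divide by the smallest (0.04176 mol): C 2.672, H 2.659, O 1.000
Multiplying each by 3 gives whole numbers: C 8.02, H 7.98, O 3.00

C8H8O3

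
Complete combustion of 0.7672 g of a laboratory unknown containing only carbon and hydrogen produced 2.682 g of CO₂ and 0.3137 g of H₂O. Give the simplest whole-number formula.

mol C = 2.682 g CO₂ ÷ 44.009 g/mol = 0.060942 mol
mol H = 2 × 0.3137 g H₂O ÷ 18.015 g/mol = 0.034827 mol
Divide by the smallest (0.034827 mol): C 1.750, H 1.000
Multiplying each by 4 gives whole numbers: C 7.00, H 4.00

C7H4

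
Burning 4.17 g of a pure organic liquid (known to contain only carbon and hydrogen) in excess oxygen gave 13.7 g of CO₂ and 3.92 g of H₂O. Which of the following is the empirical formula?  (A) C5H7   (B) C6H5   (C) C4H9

(A) C5H7

mol C = 13.7 g CO₂ ÷ 44.009 g/mol = 0.3113 mol
mol H = 2 × 3.92 g H₂O ÷ 18.015 g/mol = 0.4352 mol
Divide by the smallest (0.3113 mol): C 1.000, H 1.398
Multiplying each by 5 gives whole numbers: C 5.00, H 6.99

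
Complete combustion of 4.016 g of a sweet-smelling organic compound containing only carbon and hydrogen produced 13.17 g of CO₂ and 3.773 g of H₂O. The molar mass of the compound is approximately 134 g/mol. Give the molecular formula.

mol C = 13.17 g CO₂ ÷ 44.009 g/mol = 0.29926 mol
mol H = 2 × 3.773 g H₂O ÷ 18.015 g/mol = 0.41887 mol
Divide by the smallest (0.29926 mol): C 1.000, H 1.400
Multiplying each by 5 gives whole numbers: C 5.00, H 7.00
Empirical formula: C5H7
Empirical-formula mass = 67.11 g/mol; 134 ÷ 67.11 ≈ 2, so the molecular formula is C10H14.

C10H14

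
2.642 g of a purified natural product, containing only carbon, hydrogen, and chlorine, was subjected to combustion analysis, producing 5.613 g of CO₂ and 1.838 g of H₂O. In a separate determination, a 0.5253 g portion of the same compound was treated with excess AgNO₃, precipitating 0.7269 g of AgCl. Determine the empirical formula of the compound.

mol C = 5.613 g CO₂ ÷ 44.009 g/mol = 0.12754 mol
mol H = 2 × 1.838 g H₂O ÷ 18.015 g/mol = 0.20405 mol
From the AgCl data: mol Cl per gram of compound = (0.7269 ÷ 143.318) ÷ 0.5253 = 0.0096553 mol/g, so in the 2.642 g combustion sample mol Cl = 0.025509 mol
Divide by the smallest (0.025509 mol): C 5.000, H 7.999, Cl 1.000

C5H8Cl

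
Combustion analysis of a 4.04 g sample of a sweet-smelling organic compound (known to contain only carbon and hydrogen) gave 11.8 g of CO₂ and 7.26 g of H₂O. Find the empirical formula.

mol C = 11.8 g CO₂ ÷ 44.009 g/mol = 0.2681 mol
mol H = 2 × 7.26 g H₂O ÷ 18.015 g/mol = 0.8060 mol
Divide by the smallest (0.2681 mol): C 1.000, H 3.006

CH3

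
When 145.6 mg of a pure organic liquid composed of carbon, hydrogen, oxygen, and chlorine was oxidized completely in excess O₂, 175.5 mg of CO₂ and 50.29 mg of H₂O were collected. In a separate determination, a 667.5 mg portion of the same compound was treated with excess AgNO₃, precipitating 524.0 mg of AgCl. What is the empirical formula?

C5H7ClO5

mol C = 0.1755 g CO₂ ÷ 44.009 g/mol = 0.0039878 mol
mol H = 2 × 0.05029 g H₂O ÷ 18.015 g/mol = 0.0055831 mol
From the AgCl data: mol Cl per gram of compound = (0.5240 ÷ 143.318) ÷ 0.6675 = 0.0054775 mol/g, so in the 0.1456 g combustion sample mol Cl = 0.00079752 mol
mass O = 0.1456 − (0.047898 + 0.0056278 + 0.028272) = 0.063802 g → mol O = 0.063802 ÷ 15.999 = 0.0039879 mol
Divide by the smallest (0.00079752 mol): C 5.000, H 7.001, Cl 1.000, O 5.000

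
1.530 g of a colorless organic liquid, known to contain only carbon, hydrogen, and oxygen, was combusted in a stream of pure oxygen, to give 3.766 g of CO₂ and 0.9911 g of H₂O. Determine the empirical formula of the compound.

mol C = 3.766 g CO₂ ÷ 44.009 g/mol = 0.085573 mol
mol H = 2 × 0.9911 g H₂O ÷ 18.015 g/mol = 0.11003 mol
mass O = 1.530 − (1.0278 + 0.11091) = 0.39127 g → mol O = 0.39127 ÷ 15.999 = 0.024456 mol
Divide by the smallest (0.024456 mol): C 3.499, H 4.499, O 1.000
Multiplying each by 2 gives whole numbers: C 7.00, H 9.00, O 2.00

C7H9O2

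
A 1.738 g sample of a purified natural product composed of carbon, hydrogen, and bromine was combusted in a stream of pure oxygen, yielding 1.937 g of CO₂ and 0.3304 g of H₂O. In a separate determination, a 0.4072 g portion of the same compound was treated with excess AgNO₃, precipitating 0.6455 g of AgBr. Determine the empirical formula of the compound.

C6H5Br2

mol C = 1.937 g CO₂ ÷ 44.009 g/mol = 0.044014 mol
mol H = 2 × 0.3304 g H₂O ÷ 18.015 g/mol = 0.036681 mol
From the AgBr data: mol Br per gram of compound = (0.6455 ÷ 187.772) ÷ 0.4072 = 0.0084422 mol/g, so in the 1.738 g combustion sample mol Br = 0.014673 mol
Divide by the smallest (0.014673 mol): C 3.000, H 2.500, Br 1.000
Multiplying each by 2 gives whole numbers: C 6.00, H 5.00, Br 2.00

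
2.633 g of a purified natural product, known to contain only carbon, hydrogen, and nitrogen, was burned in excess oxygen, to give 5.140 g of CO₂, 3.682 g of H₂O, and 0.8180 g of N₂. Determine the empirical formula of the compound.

mol C = 5.140 g CO₂ ÷ 44.009 g/mol = 0.11679 mol
mol H = 2 × 3.682 g H₂O ÷ 18.015 g/mol = 0.40877 mol
mol N = 2 × 0.8180 g N₂ ÷ 28.014 g/mol = 0.058399 mol
Divide by the smallest (0.058399 mol): C 2.000, H 7.000, N 1.000

C2H7N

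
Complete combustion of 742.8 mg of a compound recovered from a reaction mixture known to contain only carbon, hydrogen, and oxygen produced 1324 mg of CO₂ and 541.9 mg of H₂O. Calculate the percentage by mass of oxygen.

mol C = 1.324 g CO₂ ÷ 44.009 g/mol = 0.030085 mol
mol H = 2 × 0.5419 g H₂O ÷ 18.015 g/mol = 0.060161 mol
mass O = 0.7428 − (0.36135 + 0.060642) = 0.32081 g → mol O = 0.32081 ÷ 15.999 = 0.020052 mol
mass % O = 0.32081 g ÷ 0.7428 g × 100%

43.19%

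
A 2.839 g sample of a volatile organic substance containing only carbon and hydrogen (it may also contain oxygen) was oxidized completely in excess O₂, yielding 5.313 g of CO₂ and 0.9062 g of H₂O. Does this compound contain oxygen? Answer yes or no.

yes

mol C = 5.313 g CO₂ ÷ 44.009 g/mol = 0.12073 mol
mol H = 2 × 0.9062 g H₂O ÷ 18.015 g/mol = 0.10061 mol
C and H account for only 1.5514 g of the 2.839 g sample; the remaining 1.2876 g must be oxygen.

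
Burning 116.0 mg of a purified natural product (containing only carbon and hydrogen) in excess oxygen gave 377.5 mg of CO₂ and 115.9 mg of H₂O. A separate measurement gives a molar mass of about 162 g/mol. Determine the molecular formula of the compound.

C12H18

mol C = 0.3775 g CO₂ ÷ 44.009 g/mol = 0.0085778 mol
mol H = 2 × 0.1159 g H₂O ÷ 18.015 g/mol = 0.012867 mol
Divide by the smallest (0.0085778 mol): C 1.000, H 1.500
Multiplying each by 2 gives whole numbers: C 2.00, H 3.00
Empirical formula: C2H3
Empirical-formula mass = 27.05 g/mol; 162 ÷ 27.05 ≈ 6, so the molecular formula is C12H18.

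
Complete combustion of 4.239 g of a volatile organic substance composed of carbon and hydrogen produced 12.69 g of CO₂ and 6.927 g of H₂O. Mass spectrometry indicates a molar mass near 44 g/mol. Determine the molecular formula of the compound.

mol C = 12.69 g CO₂ ÷ 44.009 g/mol = 0.28835 mol
mol H = 2 × 6.927 g H₂O ÷ 18.015 g/mol = 0.76903 mol
Divide by the smallest (0.28835 mol): C 1.000, H 2.667
Multiplying each by 3 gives whole numbers: C 3.00, H 8.00
Empirical formula: C3H8
Empirical-formula mass = 44.10 g/mol; 44 ÷ 44.10 ≈ 1, so the molecular formula is C3H8.

C3H8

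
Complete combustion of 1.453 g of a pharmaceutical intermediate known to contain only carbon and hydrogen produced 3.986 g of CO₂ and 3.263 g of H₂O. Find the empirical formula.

CH4

mol C = 3.986 g CO₂ ÷ 44.009 g/mol = 0.090572 mol
mol H = 2 × 3.263 g H₂O ÷ 18.015 g/mol = 0.36225 mol
Divide by the smallest (0.090572 mol): C 1.000, H 4.000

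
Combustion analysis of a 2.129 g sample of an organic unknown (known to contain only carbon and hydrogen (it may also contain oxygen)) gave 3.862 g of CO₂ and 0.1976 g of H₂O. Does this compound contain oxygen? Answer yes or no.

mol C = 3.862 g CO₂ ÷ 44.009 g/mol = 0.087755 mol
mol H = 2 × 0.1976 g H₂O ÷ 18.015 g/mol = 0.021937 mol
C and H account for only 1.0761 g of the 2.129 g sample; the remaining 1.0529 g must be oxygen.

yes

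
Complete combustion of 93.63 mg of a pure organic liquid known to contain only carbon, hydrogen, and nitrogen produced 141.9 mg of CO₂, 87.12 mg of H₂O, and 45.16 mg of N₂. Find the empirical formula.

mol C = 0.1419 g CO₂ ÷ 44.009 g/mol = 0.0032243 mol
mol H = 2 × 0.08712 g H₂O ÷ 18.015 g/mol = 0.0096719 mol
mol N = 2 × 0.04516 g N₂ ÷ 28.014 g/mol = 0.0032241 mol
Divide by the smallest (0.0032241 mol): C 1.000, H 3.000, N 1.000

CH3N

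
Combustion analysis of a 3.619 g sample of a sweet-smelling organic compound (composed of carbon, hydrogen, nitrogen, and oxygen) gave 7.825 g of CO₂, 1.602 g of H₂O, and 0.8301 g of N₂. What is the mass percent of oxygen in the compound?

13.10%

mol C = 7.825 g CO₂ ÷ 44.009 g/mol = 0.17780 mol
mol H = 2 × 1.602 g H₂O ÷ 18.015 g/mol = 0.17785 mol
mol N = 2 × 0.8301 g N₂ ÷ 28.014 g/mol = 0.059263 mol
mass O = 3.619 − (2.1356 + 0.17927 + 0.83010) = 0.47402 g → mol O = 0.47402 ÷ 15.999 = 0.029628 mol
mass % O = 0.47402 g ÷ 3.619 g × 100%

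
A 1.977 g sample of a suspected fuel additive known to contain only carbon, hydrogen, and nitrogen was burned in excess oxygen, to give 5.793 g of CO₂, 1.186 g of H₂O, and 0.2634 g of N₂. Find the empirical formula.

C7H7N

mol C = 5.793 g CO₂ ÷ 44.009 g/mol = 0.13163 mol
mol H = 2 × 1.186 g H₂O ÷ 18.015 g/mol = 0.13167 mol
mol N = 2 × 0.2634 g N₂ ÷ 28.014 g/mol = 0.018805 mol
Divide by the smallest (0.018805 mol): C 7.000, H 7.002, N 1.000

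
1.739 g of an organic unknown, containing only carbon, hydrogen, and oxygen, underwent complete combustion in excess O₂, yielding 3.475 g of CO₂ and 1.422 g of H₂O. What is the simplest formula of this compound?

mol C = 3.475 g CO₂ ÷ 44.009 g/mol = 0.078961 mol
mol H = 2 × 1.422 g H₂O ÷ 18.015 g/mol = 0.15787 mol
mass O = 1.739 − (0.94840 + 0.15913) = 0.63147 g → mol O = 0.63147 ÷ 15.999 = 0.039469 mol
Divide by the smallest (0.039469 mol): C 2.001, H 4.000, O 1.000

C2H4O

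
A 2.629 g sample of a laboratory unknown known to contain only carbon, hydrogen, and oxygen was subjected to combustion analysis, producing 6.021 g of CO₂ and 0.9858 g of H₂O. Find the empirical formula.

mol C = 6.021 g CO₂ ÷ 44.009 g/mol = 0.13681 mol
mol H = 2 × 0.9858 g H₂O ÷ 18.015 g/mol = 0.10944 mol
mass O = 2.629 − (1.6433 + 0.11032) = 0.87542 g → mol O = 0.87542 ÷ 15.999 = 0.054717 mol
Divide by the smallest (0.054717 mol): C 2.500, H 2.000, O 1.000
Multiplying each by 2 gives whole numbers: C 5.00, H 4.00, O 2.00

C5H4O2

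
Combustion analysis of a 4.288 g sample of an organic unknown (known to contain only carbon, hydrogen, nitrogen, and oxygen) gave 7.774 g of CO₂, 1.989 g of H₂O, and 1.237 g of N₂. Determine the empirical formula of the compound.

mol C = 7.774 g CO₂ ÷ 44.009 g/mol = 0.17665 mol
mol H = 2 × 1.989 g H₂O ÷ 18.015 g/mol = 0.22082 mol
mol N = 2 × 1.237 g N₂ ÷ 28.014 g/mol = 0.088313 mol
mass O = 4.288 − (2.1217 + 0.22258 + 1.2370) = 0.70673 g → mol O = 0.70673 ÷ 15.999 = 0.044173 mol
Divide by the smallest (0.044173 mol): C 3.999, H 4.999, N 1.999, O 1.000

C4H5N2O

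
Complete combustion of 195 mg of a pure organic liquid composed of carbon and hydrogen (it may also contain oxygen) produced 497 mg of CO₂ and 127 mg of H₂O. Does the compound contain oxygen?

mol C = 0.497 g CO₂ ÷ 44.009 g/mol = 0.01129 mol
mol H = 2 × 0.127 g H₂O ÷ 18.015 g/mol = 0.01410 mol
C and H account for only 0.1499 g of the 0.195 g sample; the remaining 0.04515 g must be oxygen.

yes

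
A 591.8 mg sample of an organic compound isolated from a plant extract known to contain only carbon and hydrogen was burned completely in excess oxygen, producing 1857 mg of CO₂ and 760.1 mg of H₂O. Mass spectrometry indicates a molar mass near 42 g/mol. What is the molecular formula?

mol C = 1.857 g CO₂ ÷ 44.009 g/mol = 0.042196 mol
mol H = 2 × 0.7601 g H₂O ÷ 18.015 g/mol = 0.084385 mol
Divide by the smallest (0.042196 mol): C 1.000, H 2.000
Empirical formula: CH2
Empirical-formula mass = 14.03 g/mol; 42 ÷ 14.03 ≈ 3, so the molecular formula is C3H6.

C3H6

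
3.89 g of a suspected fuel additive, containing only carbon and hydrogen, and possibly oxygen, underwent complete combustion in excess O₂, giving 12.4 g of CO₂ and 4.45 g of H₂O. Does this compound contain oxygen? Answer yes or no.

no

mol C = 12.4 g CO₂ ÷ 44.009 g/mol = 0.2818 mol
mol H = 2 × 4.45 g H₂O ÷ 18.015 g/mol = 0.4940 mol
C and H together account for 3.882 g — essentially the entire 3.89 g sample — so the compound contains no oxygen.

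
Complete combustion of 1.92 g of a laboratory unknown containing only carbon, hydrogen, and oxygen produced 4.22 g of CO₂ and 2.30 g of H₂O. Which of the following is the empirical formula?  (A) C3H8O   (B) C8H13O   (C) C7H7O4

mol C = 4.22 g CO₂ ÷ 44.009 g/mol = 0.09589 mol
mol H = 2 × 2.30 g H₂O ÷ 18.015 g/mol = 0.2553 mol
mass O = 1.92 − (1.152 + 0.2574) = 0.5109 g → mol O = 0.5109 ÷ 15.999 = 0.03193 mol
Divide by the smallest (0.03193 mol): C 3.003, H 7.996, O 1.000

(A) C3H8O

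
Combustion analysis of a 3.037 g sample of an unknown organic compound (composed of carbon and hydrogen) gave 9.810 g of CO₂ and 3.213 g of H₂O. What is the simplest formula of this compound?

mol C = 9.810 g CO₂ ÷ 44.009 g/mol = 0.22291 mol
mol H = 2 × 3.213 g H₂O ÷ 18.015 g/mol = 0.35670 mol
Divide by the smallest (0.22291 mol): C 1.000, H 1.600
Multiplying each by 5 gives whole numbers: C 5.00, H 8.00

C5H8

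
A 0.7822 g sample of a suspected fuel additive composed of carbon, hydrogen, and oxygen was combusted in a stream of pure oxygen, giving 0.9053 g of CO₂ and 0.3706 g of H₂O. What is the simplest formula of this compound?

mol C = 0.9053 g CO₂ ÷ 44.009 g/mol = 0.020571 mol
mol H = 2 × 0.3706 g H₂O ÷ 18.015 g/mol = 0.041143 mol
mass O = 0.7822 − (0.24708 + 0.041473) = 0.49365 g → mol O = 0.49365 ÷ 15.999 = 0.030855 mol
Divide by the smallest (0.020571 mol): C 1.000, H 2.000, O 1.500
Multiplying each by 2 gives whole numbers: C 2.00, H 4.00, O 3.00

C2H4O3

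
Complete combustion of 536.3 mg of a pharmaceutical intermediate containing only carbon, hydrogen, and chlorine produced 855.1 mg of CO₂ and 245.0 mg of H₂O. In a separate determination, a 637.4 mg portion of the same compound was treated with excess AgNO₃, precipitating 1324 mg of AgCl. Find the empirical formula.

C5H7Cl2

mol C = 0.8551 g CO₂ ÷ 44.009 g/mol = 0.019430 mol
mol H = 2 × 0.2450 g H₂O ÷ 18.015 g/mol = 0.027200 mol
From the AgCl data: mol Cl per gram of compound = (1.324 ÷ 143.318) ÷ 0.6374 = 0.014494 mol/g, so in the 0.5363 g combustion sample mol Cl = 0.0077729 mol
Divide by the smallest (0.0077729 mol): C 2.500, H 3.499, Cl 1.000
Multiplying each by 2 gives whole numbers: C 5.00, H 7.00, Cl 2.00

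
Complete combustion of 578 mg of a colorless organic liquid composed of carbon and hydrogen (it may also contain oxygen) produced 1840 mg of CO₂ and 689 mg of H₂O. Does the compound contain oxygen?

no

mol C = 1.84 g CO₂ ÷ 44.009 g/mol = 0.04181 mol
mol H = 2 × 0.689 g H₂O ÷ 18.015 g/mol = 0.07649 mol
C and H together account for 0.5793 g — essentially the entire 0.578 g sample — so the compound contains no oxygen.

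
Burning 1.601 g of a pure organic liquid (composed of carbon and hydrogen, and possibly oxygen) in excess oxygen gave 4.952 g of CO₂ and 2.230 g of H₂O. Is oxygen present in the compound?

mol C = 4.952 g CO₂ ÷ 44.009 g/mol = 0.11252 mol
mol H = 2 × 2.230 g H₂O ÷ 18.015 g/mol = 0.24757 mol
C and H together account for 1.6011 g — essentially the entire 1.601 g sample — so the compound contains no oxygen.

no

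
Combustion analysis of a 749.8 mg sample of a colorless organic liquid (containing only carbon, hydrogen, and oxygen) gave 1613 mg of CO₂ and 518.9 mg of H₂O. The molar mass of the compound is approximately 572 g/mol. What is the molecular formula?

mol C = 1.613 g CO₂ ÷ 44.009 g/mol = 0.036652 mol
mol H = 2 × 0.5189 g H₂O ÷ 18.015 g/mol = 0.057608 mol
mass O = 0.7498 − (0.44022 + 0.058068) = 0.25151 g → mol O = 0.25151 ÷ 15.999 = 0.015720 mol
Divide by the smallest (0.015720 mol): C 2.331, H 3.665, O 1.000
Multiplying each by 3 gives whole numbers: C 6.99, H 10.99, O 3.00
Empirical formula: C7H11O3
Empirical-formula mass = 143.16 g/mol; 572 ÷ 143.16 ≈ 4, so the molecular formula is C28H44O12.

C28H44O12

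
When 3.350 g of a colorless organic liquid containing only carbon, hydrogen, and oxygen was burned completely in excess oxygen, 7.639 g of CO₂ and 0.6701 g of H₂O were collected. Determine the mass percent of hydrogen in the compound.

2.24%

mol C = 7.639 g CO₂ ÷ 44.009 g/mol = 0.17358 mol
mol H = 2 × 0.6701 g H₂O ÷ 18.015 g/mol = 0.074394 mol
mass O = 3.350 − (2.0848 + 0.074989) = 1.1902 g → mol O = 1.1902 ÷ 15.999 = 0.074390 mol
mass % H = 0.074989 g ÷ 3.350 g × 100%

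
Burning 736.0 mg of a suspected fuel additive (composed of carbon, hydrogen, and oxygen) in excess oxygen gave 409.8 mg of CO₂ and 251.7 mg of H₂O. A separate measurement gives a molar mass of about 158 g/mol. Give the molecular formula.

C2H6O8

mol C = 0.4098 g CO₂ ÷ 44.009 g/mol = 0.0093117 mol
mol H = 2 × 0.2517 g H₂O ÷ 18.015 g/mol = 0.027943 mol
mass O = 0.7360 − (0.11184 + 0.028167) = 0.59599 g → mol O = 0.59599 ÷ 15.999 = 0.037252 mol
Divide by the smallest (0.0093117 mol): C 1.000, H 3.001, O 4.001
Empirical formula: CH3O4
Empirical-formula mass = 79.03 g/mol; 158 ÷ 79.03 ≈ 2, so the molecular formula is C2H6O8.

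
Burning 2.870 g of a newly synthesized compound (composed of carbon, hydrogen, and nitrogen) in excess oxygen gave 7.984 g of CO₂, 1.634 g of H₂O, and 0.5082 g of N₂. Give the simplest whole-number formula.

mol C = 7.984 g CO₂ ÷ 44.009 g/mol = 0.18142 mol
mol H = 2 × 1.634 g H₂O ÷ 18.015 g/mol = 0.18140 mol
mol N = 2 × 0.5082 g N₂ ÷ 28.014 g/mol = 0.036282 mol
Divide by the smallest (0.036282 mol): C 5.000, H 5.000, N 1.000

C5H5N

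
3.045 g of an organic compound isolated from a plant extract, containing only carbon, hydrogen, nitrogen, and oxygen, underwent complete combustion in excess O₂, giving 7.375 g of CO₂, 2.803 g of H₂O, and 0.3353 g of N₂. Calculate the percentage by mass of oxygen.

12.59%

mol C = 7.375 g CO₂ ÷ 44.009 g/mol = 0.16758 mol
mol H = 2 × 2.803 g H₂O ÷ 18.015 g/mol = 0.31119 mol
mol N = 2 × 0.3353 g N₂ ÷ 28.014 g/mol = 0.023938 mol
mass O = 3.045 − (2.0128 + 0.31367 + 0.33530) = 0.38323 g → mol O = 0.38323 ÷ 15.999 = 0.023953 mol
mass % O = 0.38323 g ÷ 3.045 g × 100%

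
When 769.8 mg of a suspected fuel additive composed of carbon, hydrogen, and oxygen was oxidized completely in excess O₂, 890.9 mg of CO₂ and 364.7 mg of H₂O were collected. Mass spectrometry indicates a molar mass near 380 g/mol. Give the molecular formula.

C10H20O15

mol C = 0.8909 g CO₂ ÷ 44.009 g/mol = 0.020244 mol
mol H = 2 × 0.3647 g H₂O ÷ 18.015 g/mol = 0.040488 mol
mass O = 0.7698 − (0.24315 + 0.040812) = 0.48584 g → mol O = 0.48584 ÷ 15.999 = 0.030367 mol
Divide by the smallest (0.020244 mol): C 1.000, H 2.000, O 1.500
Multiplying each by 2 gives whole numbers: C 2.00, H 4.00, O 3.00
Empirical formula: C2H4O3
Empirical-formula mass = 76.05 g/mol; 380 ÷ 76.05 ≈ 5, so the molecular formula is C10H20O15.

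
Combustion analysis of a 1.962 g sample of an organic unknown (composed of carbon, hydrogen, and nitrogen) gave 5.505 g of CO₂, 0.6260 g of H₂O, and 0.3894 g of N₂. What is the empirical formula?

mol C = 5.505 g CO₂ ÷ 44.009 g/mol = 0.12509 mol
mol H = 2 × 0.6260 g H₂O ÷ 18.015 g/mol = 0.069498 mol
mol N = 2 × 0.3894 g N₂ ÷ 28.014 g/mol = 0.027800 mol
Divide by the smallest (0.027800 mol): C 4.500, H 2.500, N 1.000
Multiplying each by 2 gives whole numbers: C 9.00, H 5.00, N 2.00

C9H5N2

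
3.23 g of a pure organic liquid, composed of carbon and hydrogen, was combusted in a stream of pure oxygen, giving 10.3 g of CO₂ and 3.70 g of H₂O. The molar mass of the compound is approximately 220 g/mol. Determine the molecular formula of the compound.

C16H28

mol C = 10.3 g CO₂ ÷ 44.009 g/mol = 0.2340 mol
mol H = 2 × 3.70 g H₂O ÷ 18.015 g/mol = 0.4108 mol
Divide by the smallest (0.2340 mol): C 1.000, H 1.755
Multiplying each by 4 gives whole numbers: C 4.00, H 7.02
Empirical formula: C4H7
Empirical-formula mass = 55.10 g/mol; 220 ÷ 55.10 ≈ 4, so the molecular formula is C16H28.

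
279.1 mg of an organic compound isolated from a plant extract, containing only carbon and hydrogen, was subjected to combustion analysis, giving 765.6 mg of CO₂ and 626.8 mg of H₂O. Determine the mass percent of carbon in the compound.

74.87%

mol C = 0.7656 g CO₂ ÷ 44.009 g/mol = 0.017396 mol
mol H = 2 × 0.6268 g H₂O ÷ 18.015 g/mol = 0.069586 mol
mass % C = 0.20895 g ÷ 0.2791 g × 100%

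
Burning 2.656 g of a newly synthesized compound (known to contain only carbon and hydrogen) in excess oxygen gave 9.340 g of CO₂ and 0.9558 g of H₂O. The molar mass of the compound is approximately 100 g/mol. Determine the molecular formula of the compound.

mol C = 9.340 g CO₂ ÷ 44.009 g/mol = 0.21223 mol
mol H = 2 × 0.9558 g H₂O ÷ 18.015 g/mol = 0.10611 mol
Divide by the smallest (0.10611 mol): C 2.000, H 1.000
Empirical formula: C2H
Empirical-formula mass = 25.03 g/mol; 100 ÷ 25.03 ≈ 4, so the molecular formula is C8H4.

C8H4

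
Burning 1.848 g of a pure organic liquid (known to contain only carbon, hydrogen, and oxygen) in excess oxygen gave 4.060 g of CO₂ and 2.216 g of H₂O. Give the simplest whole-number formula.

C3H8O

mol C = 4.060 g CO₂ ÷ 44.009 g/mol = 0.092254 mol
mol H = 2 × 2.216 g H₂O ÷ 18.015 g/mol = 0.24602 mol
mass O = 1.848 − (1.1081 + 0.24799) = 0.49195 g → mol O = 0.49195 ÷ 15.999 = 0.030749 mol
Divide by the smallest (0.030749 mol): C 3.000, H 8.001, O 1.000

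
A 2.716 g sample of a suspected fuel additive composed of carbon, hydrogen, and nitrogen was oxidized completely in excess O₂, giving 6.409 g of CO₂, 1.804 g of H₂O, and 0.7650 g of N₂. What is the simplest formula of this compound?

mol C = 6.409 g CO₂ ÷ 44.009 g/mol = 0.14563 mol
mol H = 2 × 1.804 g H₂O ÷ 18.015 g/mol = 0.20028 mol
mol N = 2 × 0.7650 g N₂ ÷ 28.014 g/mol = 0.054616 mol
Divide by the smallest (0.054616 mol): C 2.666, H 3.667, N 1.000
Multiplying each by 3 gives whole numbers: C 8.00, H 11.00, N 3.00

C8H11N3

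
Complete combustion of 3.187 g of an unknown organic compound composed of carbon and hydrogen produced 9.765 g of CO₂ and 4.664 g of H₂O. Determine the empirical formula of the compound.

C3H7

mol C = 9.765 g CO₂ ÷ 44.009 g/mol = 0.22189 mol
mol H = 2 × 4.664 g H₂O ÷ 18.015 g/mol = 0.51779 mol
Divide by the smallest (0.22189 mol): C 1.000, H 2.334
Multiplying each by 3 gives whole numbers: C 3.00, H 7.00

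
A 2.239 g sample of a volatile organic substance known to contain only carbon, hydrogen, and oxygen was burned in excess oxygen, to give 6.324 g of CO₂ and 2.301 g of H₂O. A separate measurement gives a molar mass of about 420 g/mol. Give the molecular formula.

C27H48O3

mol C = 6.324 g CO₂ ÷ 44.009 g/mol = 0.14370 mol
mol H = 2 × 2.301 g H₂O ÷ 18.015 g/mol = 0.25545 mol
mass O = 2.239 − (1.7260 + 0.25750) = 0.25555 g → mol O = 0.25555 ÷ 15.999 = 0.015973 mol
Divide by the smallest (0.015973 mol): C 8.996, H 15.993, O 1.000
Empirical formula: C9H16O
Empirical-formula mass = 140.23 g/mol; 420 ÷ 140.23 ≈ 3, so the molecular formula is C27H48O3.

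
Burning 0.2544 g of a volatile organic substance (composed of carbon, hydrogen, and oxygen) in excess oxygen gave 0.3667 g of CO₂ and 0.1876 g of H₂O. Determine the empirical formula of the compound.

C2H5O2

mol C = 0.3667 g CO₂ ÷ 44.009 g/mol = 0.0083324 mol
mol H = 2 × 0.1876 g H₂O ÷ 18.015 g/mol = 0.020827 mol
mass O = 0.2544 − (0.10008 + 0.020994) = 0.13333 g → mol O = 0.13333 ÷ 15.999 = 0.0083334 mol
Divide by the smallest (0.0083324 mol): C 1.000, H 2.500, O 1.000
Multiplying each by 2 gives whole numbers: C 2.00, H 5.00, O 2.00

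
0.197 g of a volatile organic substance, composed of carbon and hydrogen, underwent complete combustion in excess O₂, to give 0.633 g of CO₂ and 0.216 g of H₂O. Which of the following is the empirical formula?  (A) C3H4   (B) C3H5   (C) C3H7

mol C = 0.633 g CO₂ ÷ 44.009 g/mol = 0.01438 mol
mol H = 2 × 0.216 g H₂O ÷ 18.015 g/mol = 0.02398 mol
Divide by the smallest (0.01438 mol): C 1.000, H 1.667
Multiplying each by 3 gives whole numbers: C 3.00, H 5.00

(B) C3H5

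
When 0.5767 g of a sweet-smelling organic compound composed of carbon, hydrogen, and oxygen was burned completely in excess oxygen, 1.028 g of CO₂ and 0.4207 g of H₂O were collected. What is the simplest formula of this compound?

C3H6O2

mol C = 1.028 g CO₂ ÷ 44.009 g/mol = 0.023359 mol
mol H = 2 × 0.4207 g H₂O ÷ 18.015 g/mol = 0.046706 mol
mass O = 0.5767 − (0.28056 + 0.047079) = 0.24906 g → mol O = 0.24906 ÷ 15.999 = 0.015567 mol
Divide by the smallest (0.015567 mol): C 1.501, H 3.000, O 1.000
Multiplying each by 2 gives whole numbers: C 3.00, H 6.00, O 2.00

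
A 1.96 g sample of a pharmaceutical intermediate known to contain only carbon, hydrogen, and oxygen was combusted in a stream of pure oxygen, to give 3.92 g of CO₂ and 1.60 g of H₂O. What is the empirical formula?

mol C = 3.92 g CO₂ ÷ 44.009 g/mol = 0.08907 mol
mol H = 2 × 1.60 g H₂O ÷ 18.015 g/mol = 0.1776 mol
mass O = 1.96 − (1.070 + 0.1791) = 0.7111 g → mol O = 0.7111 ÷ 15.999 = 0.04445 mol
Divide by the smallest (0.04445 mol): C 2.004, H 3.996, O 1.000

C2H4O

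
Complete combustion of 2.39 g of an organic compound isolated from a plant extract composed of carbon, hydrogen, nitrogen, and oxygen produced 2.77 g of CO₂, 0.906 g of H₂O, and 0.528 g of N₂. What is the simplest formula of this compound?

mol C = 2.77 g CO₂ ÷ 44.009 g/mol = 0.06294 mol
mol H = 2 × 0.906 g H₂O ÷ 18.015 g/mol = 0.1006 mol
mol N = 2 × 0.528 g N₂ ÷ 28.014 g/mol = 0.03770 mol
mass O = 2.39 − (0.7560 + 0.1014 + 0.5280) = 1.005 g → mol O = 1.005 ÷ 15.999 = 0.06279 mol
Divide by the smallest (0.03770 mol): C 1.670, H 2.668, N 1.000, O 1.666
Multiplying each by 3 gives whole numbers: C 5.01, H 8.00, N 3.00, O 5.00

C5H8N3O5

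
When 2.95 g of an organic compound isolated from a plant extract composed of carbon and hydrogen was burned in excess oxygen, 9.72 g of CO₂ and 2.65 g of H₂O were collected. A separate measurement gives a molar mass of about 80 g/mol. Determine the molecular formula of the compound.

mol C = 9.72 g CO₂ ÷ 44.009 g/mol = 0.2209 mol
mol H = 2 × 2.65 g H₂O ÷ 18.015 g/mol = 0.2942 mol
Divide by the smallest (0.2209 mol): C 1.000, H 1.332
Multiplying each by 3 gives whole numbers: C 3.00, H 4.00
Empirical formula: C3H4
Empirical-formula mass = 40.06 g/mol; 80 ÷ 40.06 ≈ 2, so the molecular formula is C6H8.

C6H8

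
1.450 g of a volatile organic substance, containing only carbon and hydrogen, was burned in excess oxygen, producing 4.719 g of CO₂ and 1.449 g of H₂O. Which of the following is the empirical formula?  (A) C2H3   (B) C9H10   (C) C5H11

mol C = 4.719 g CO₂ ÷ 44.009 g/mol = 0.10723 mol
mol H = 2 × 1.449 g H₂O ÷ 18.015 g/mol = 0.16087 mol
Divide by the smallest (0.10723 mol): C 1.000, H 1.500
Multiplying each by 2 gives whole numbers: C 2.00, H 3.00

(A) C2H3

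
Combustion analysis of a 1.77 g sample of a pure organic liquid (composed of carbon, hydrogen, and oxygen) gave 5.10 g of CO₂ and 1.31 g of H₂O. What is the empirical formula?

C8H10O

mol C = 5.10 g CO₂ ÷ 44.009 g/mol = 0.1159 mol
mol H = 2 × 1.31 g H₂O ÷ 18.015 g/mol = 0.1454 mol
mass O = 1.77 − (1.392 + 0.1466) = 0.2315 g → mol O = 0.2315 ÷ 15.999 = 0.01447 mol
Divide by the smallest (0.01447 mol): C 8.009, H 10.051, O 1.000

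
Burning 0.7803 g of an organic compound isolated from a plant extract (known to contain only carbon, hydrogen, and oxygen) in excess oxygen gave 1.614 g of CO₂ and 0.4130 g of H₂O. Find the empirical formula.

mol C = 1.614 g CO₂ ÷ 44.009 g/mol = 0.036674 mol
mol H = 2 × 0.4130 g H₂O ÷ 18.015 g/mol = 0.045851 mol
mass O = 0.7803 − (0.44050 + 0.046217) = 0.29359 g → mol O = 0.29359 ÷ 15.999 = 0.018350 mol
Divide by the smallest (0.018350 mol): C 1.999, H 2.499, O 1.000
Multiplying each by 2 gives whole numbers: C 4.00, H 5.00, O 2.00

C4H5O2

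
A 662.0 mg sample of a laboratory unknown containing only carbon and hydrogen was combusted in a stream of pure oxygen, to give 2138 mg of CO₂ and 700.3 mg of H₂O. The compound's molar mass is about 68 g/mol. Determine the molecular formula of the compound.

mol C = 2.138 g CO₂ ÷ 44.009 g/mol = 0.048581 mol
mol H = 2 × 0.7003 g H₂O ÷ 18.015 g/mol = 0.077746 mol
Divide by the smallest (0.048581 mol): C 1.000, H 1.600
Multiplying each by 5 gives whole numbers: C 5.00, H 8.00
Empirical formula: C5H8
Empirical-formula mass = 68.12 g/mol; 68 ÷ 68.12 ≈ 1, so the molecular formula is C5H8.

C5H8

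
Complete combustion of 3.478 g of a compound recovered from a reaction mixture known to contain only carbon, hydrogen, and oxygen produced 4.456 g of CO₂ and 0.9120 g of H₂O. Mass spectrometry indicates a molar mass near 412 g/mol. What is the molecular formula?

C12H12O16

mol C = 4.456 g CO₂ ÷ 44.009 g/mol = 0.10125 mol
mol H = 2 × 0.9120 g H₂O ÷ 18.015 g/mol = 0.10125 mol
mass O = 3.478 − (1.2161 + 0.10206) = 2.1598 g → mol O = 2.1598 ÷ 15.999 = 0.13500 mol
Divide by the smallest (0.10125 mol): C 1.000, H 1.000, O 1.333
Multiplying each by 3 gives whole numbers: C 3.00, H 3.00, O 4.00
Empirical formula: C3H3O4
Empirical-formula mass = 103.05 g/mol; 412 ÷ 103.05 ≈ 4, so the molecular formula is C12H12O16.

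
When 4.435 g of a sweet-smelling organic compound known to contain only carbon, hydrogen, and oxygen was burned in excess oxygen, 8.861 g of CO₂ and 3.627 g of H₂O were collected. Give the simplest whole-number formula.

C2H4O

mol C = 8.861 g CO₂ ÷ 44.009 g/mol = 0.20135 mol
mol H = 2 × 3.627 g H₂O ÷ 18.015 g/mol = 0.40266 mol
mass O = 4.435 − (2.4184 + 0.40589) = 1.6108 g → mol O = 1.6108 ÷ 15.999 = 0.10068 mol
Divide by the smallest (0.10068 mol): C 2.000, H 4.000, O 1.000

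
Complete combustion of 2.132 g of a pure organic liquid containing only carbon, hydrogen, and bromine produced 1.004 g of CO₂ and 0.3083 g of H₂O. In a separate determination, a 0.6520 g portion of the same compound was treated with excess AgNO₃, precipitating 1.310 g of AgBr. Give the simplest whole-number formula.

mol C = 1.004 g CO₂ ÷ 44.009 g/mol = 0.022814 mol
mol H = 2 × 0.3083 g H₂O ÷ 18.015 g/mol = 0.034227 mol
From the AgBr data: mol Br per gram of compound = (1.310 ÷ 187.772) ÷ 0.6520 = 0.010700 mol/g, so in the 2.132 g combustion sample mol Br = 0.022813 mol
Divide by the smallest (0.022813 mol): C 1.000, H 1.500, Br 1.000
Multiplying each by 2 gives whole numbers: C 2.00, H 3.00, Br 2.00

C2H3Br2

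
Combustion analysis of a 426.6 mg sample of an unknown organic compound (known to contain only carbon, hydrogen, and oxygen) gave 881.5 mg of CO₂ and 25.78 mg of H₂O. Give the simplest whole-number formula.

C7HO4

mol C = 0.8815 g CO₂ ÷ 44.009 g/mol = 0.020030 mol
mol H = 2 × 0.02578 g H₂O ÷ 18.015 g/mol = 0.0028621 mol
mass O = 0.4266 − (0.24058 + 0.0028850) = 0.18313 g → mol O = 0.18313 ÷ 15.999 = 0.011447 mol
Divide by the smallest (0.0028621 mol): C 6.998, H 1.000, O 3.999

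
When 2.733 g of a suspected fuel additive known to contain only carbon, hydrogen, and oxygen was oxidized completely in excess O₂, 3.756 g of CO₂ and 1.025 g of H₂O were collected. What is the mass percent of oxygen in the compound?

mol C = 3.756 g CO₂ ÷ 44.009 g/mol = 0.085346 mol
mol H = 2 × 1.025 g H₂O ÷ 18.015 g/mol = 0.11379 mol
mass O = 2.733 − (1.0251 + 0.11470) = 1.5932 g → mol O = 1.5932 ÷ 15.999 = 0.099581 mol
mass % O = 1.5932 g ÷ 2.733 g × 100%

58.30%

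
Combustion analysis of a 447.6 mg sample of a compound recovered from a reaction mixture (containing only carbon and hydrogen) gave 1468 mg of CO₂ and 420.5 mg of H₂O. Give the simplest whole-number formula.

mol C = 1.468 g CO₂ ÷ 44.009 g/mol = 0.033357 mol
mol H = 2 × 0.4205 g H₂O ÷ 18.015 g/mol = 0.046683 mol
Divide by the smallest (0.033357 mol): C 1.000, H 1.400
Multiplying each by 5 gives whole numbers: C 5.00, H 7.00

C5H7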